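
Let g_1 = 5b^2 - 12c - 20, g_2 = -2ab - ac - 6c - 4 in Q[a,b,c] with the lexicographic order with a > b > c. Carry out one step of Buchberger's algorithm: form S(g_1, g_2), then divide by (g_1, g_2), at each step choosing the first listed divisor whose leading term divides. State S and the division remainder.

S(g_1, g_2) = -1/2abc - 12/5ac - 4a - 3bc - 2b; remainder on division = 1/4ac^2 - 12/5ac - 4a - 3bc - 2b + 3/2c^2 + c.

lcm(LM(g_1), LM(g_2)) = ab^2.
S = (lcm/LT(g_1))·g_1 − (lcm/LT(g_2))·g_2 = -1/2abc - 12/5ac - 4a - 3bc - 2b.
Reduce S modulo (g_1, g_2) in that order:
  leading term abc: subtract (1/4c)·g_2 from -1/2abc - 12/5ac - 4a - 3bc - 2b → 1/4ac^2 - 12/5ac - 4a - 3bc - 2b + 3/2c^2 + c
  leading term ac^2: no divisor's leading term divides it; move 1/4ac^2 to the remainder.
  leading term ac: no divisor's leading term divides it; move -12/5ac to the remainder.
  leading term a: no divisor's leading term divides it; move -4a to the remainder.
  leading term bc: no divisor's leading term divides it; move -3bc to the remainder.
  leading term b: no divisor's leading term divides it; move -2b to the remainder.
  leading term c^2: no divisor's leading term divides it; move 3/2c^2 to the remainder.
  leading term c: no divisor's leading term divides it; move c to the remainder.
The remainder 1/4ac^2 - 12/5ac - 4a - 3bc - 2b + 3/2c^2 + c is nonzero, so it would be added as the next basis element.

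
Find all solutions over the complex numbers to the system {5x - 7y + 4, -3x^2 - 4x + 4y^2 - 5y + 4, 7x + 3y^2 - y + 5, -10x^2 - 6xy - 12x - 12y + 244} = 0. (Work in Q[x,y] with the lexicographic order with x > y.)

{(-5, -3)}

Compute a lex Gröbner basis by Buchberger's algorithm.
f_1 = 5x - 7y + 4, LT = x.
f_2 = -3x^2 - 4x + 4y^2 - 5y + 4, LT = x^2.
f_3 = 7x + 3y^2 - y + 5, LT = x.
f_4 = -10x^2 - 6xy - 12x - 12y + 244, LT = x^2.

S(f_1,f_2): lcm = x^2. S = -7/5xy - 8/15x + 4/3y^2 - 5/3y + 4/3.
  leading term xy: subtract (-7/25y)·f_1 from -7/5xy - 8/15x + 4/3y^2 - 5/3y + 4/3 → -8/15x - 47/75y^2 - 41/75y + 4/3
  leading term x: subtract (-8/75)·f_1 from -8/15x - 47/75y^2 - 41/75y + 4/3 → -47/75y^2 - 97/75y + 44/25
  leading term y^2: no divisor's leading term divides it; move -47/75y^2 to the remainder.
  leading term y: no divisor's leading term divides it; move -97/75y to the remainder.
  leading term 1: no divisor's leading term divides it; move 44/25 to the remainder.
  remainder -47/75y^2 - 97/75y + 44/25 ≠ 0; add h_5 = -47/75y^2 - 97/75y + 44/25 to the basis.

S(f_1,f_3): lcm = x. S = -3/7y^2 - 44/35y + 3/35.
  leading term y^2: subtract (225/329)·h_5 from -3/7y^2 - 44/35y + 3/35 → -613/1645y - 1839/1645
  leading term y: no divisor's leading term divides it; move -613/1645y to the remainder.
  leading term 1: no divisor's leading term divides it; move -1839/1645 to the remainder.
  remainder -613/1645y - 1839/1645 ≠ 0; add h_6 = -613/1645y - 1839/1645 to the basis.

The other S-polynomials (S(f_1,f_4), S(f_2,f_3), S(f_2,f_4), S(f_3,f_4), S(f_1,h_5), S(f_2,h_5), S(f_3,h_5), S(f_4,h_5), S(f_1,h_6), S(f_2,h_6), S(f_3,h_6), S(f_4,h_6), S(h_5,h_6)) all reduce to 0 modulo the current basis, so we have a Gröbner basis.
Inter-reduce: drop elements whose leading term is divisible by another's, tail-reduce, and make monic.
Reduced Gröbner basis: {x + 5, y + 3}.

The lex basis is triangular: the last element involves only y. Solving y + 3 = 0 gives y ∈ {-3}; substituting each value into the earlier elements determines the remaining variables.
  y = -3: the earlier basis element becomes x + 5 = 0, giving x = -5 — point (-5, -3).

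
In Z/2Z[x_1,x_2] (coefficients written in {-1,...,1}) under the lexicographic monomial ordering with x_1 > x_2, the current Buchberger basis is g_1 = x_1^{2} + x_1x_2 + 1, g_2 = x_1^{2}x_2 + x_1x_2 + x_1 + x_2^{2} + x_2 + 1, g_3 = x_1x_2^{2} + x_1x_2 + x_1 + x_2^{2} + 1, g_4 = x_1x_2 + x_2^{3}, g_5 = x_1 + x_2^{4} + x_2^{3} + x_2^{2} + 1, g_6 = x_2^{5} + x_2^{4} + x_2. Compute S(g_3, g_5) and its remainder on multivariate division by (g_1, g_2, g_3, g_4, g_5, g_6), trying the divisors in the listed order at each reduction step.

lcm(LM(g_3), LM(g_5)) = x_1x_2^{2}.
S = (lcm/LT(g_3))·g_3 − (lcm/LT(g_5))·g_5 = x_1x_2 + x_1 + x_2^{6} + x_2^{5} + x_2^{4} + 1.
Reduce S modulo (g_1, g_2, g_3, g_4, g_5, g_6) in that order:
  leading term x_1x_2: subtract (1)·g_4 from x_1x_2 + x_1 + x_2^{6} + x_2^{5} + x_2^{4} + 1 → x_1 + x_2^{6} + x_2^{5} + x_2^{4} + x_2^{3} + 1
  leading term x_1: subtract (1)·g_5 from x_1 + x_2^{6} + x_2^{5} + x_2^{4} + x_2^{3} + 1 → x_2^{6} + x_2^{5} + x_2^{2}
  leading term x_2^{6}: subtract (x_2)·g_6 from x_2^{6} + x_2^{5} + x_2^{2} → 0
The remainder is 0, so this S-polynomial contributes no new basis element.

S(g_3, g_5) = x_1x_2 + x_1 + x_2^{6} + x_2^{5} + x_2^{4} + 1; remainder on division = 0.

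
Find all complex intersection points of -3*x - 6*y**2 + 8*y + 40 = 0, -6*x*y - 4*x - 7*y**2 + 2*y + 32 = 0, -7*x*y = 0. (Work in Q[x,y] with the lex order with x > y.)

Compute a lex Gröbner basis by Buchberger's algorithm.
f_1 = -3*x - 6*y**2 + 8*y + 40, LT = x.
f_2 = -6*x*y - 4*x - 7*y**2 + 2*y + 32, LT = x*y.
f_3 = -7*x*y, LT = x*y.

S(f_1,f_2): lcm = x*y. S = -2/3*x + 2*y**3 - 23/6*y**2 - 13*y + 16/3.
  leading term x: subtract (2/9)·f_1 from -2/3*x + 2*y**3 - 23/6*y**2 - 13*y + 16/3 → 2*y**3 - 5/2*y**2 - 133/9*y - 32/9
  leading term y**3: no divisor's leading term divides it; move 2*y**3 to the remainder.
  leading term y**2: no divisor's leading term divides it; move -5/2*y**2 to the remainder.
  leading term y: no divisor's leading term divides it; move -133/9*y to the remainder.
  leading term 1: no divisor's leading term divides it; move -32/9 to the remainder.
  remainder 2*y**3 - 5/2*y**2 - 133/9*y - 32/9 ≠ 0; add h_4 = 2*y**3 - 5/2*y**2 - 133/9*y - 32/9 to the basis.

S(f_1,f_3): lcm = x*y. S = 2*y**3 - 8/3*y**2 - 40/3*y.
  leading term y**3: subtract (1)·h_4 from 2*y**3 - 8/3*y**2 - 40/3*y → -1/6*y**2 + 13/9*y + 32/9
  leading term y**2: no divisor's leading term divides it; move -1/6*y**2 to the remainder.
  leading term y: no divisor's leading term divides it; move 13/9*y to the remainder.
  leading term 1: no divisor's leading term divides it; move 32/9 to the remainder.
  remainder -1/6*y**2 + 13/9*y + 32/9 ≠ 0; add h_5 = -1/6*y**2 + 13/9*y + 32/9 to the basis.

S(f_2,f_3): lcm = x*y. S = 2/3*x + 7/6*y**2 - 1/3*y - 16/3.
  leading term x: subtract (-2/9)·f_1 from 2/3*x + 7/6*y**2 - 1/3*y - 16/3 → -1/6*y**2 + 13/9*y + 32/9
  leading term y**2: subtract (1)·h_5 from -1/6*y**2 + 13/9*y + 32/9 → 0
  remainder 0.

S(f_1,h_4): leading monomials are coprime, so the S-polynomial reduces to 0 (Buchberger's first criterion).
S(f_2,h_4): lcm = x*y**3. S = 23/12*x*y**2 + 133/18*x*y + 16/9*x + 7/6*y**4 - 1/3*y**3 - 16/3*y**2.
  leading term x*y**2: subtract (-23/36*y**2)·f_1 from 23/12*x*y**2 + 133/18*x*y + 16/9*x + 7/6*y**4 - 1/3*y**3 - 16/3*y**2 → 133/18*x*y + 16/9*x - 8/3*y**4 + 43/9*y**3 + 182/9*y**2
  leading term x*y: subtract (-133/54*y)·f_1 from 133/18*x*y + 16/9*x - 8/3*y**4 + 43/9*y**3 + 182/9*y**2 → 16/9*x - 8/3*y**4 - 10*y**3 + 1078/27*y**2 + 2660/27*y
  leading term x: subtract (-16/27)·f_1 from 16/9*x - 8/3*y**4 - 10*y**3 + 1078/27*y**2 + 2660/27*y → -8/3*y**4 - 10*y**3 + 982/27*y**2 + 2788/27*y + 640/27
  leading term y**4: subtract (-4/3*y)·h_4 from -8/3*y**4 - 10*y**3 + 982/27*y**2 + 2788/27*y + 640/27 → -40/3*y**3 + 50/3*y**2 + 2660/27*y + 640/27
  leading term y**3: subtract (-20/3)·h_4 from -40/3*y**3 + 50/3*y**2 + 2660/27*y + 640/27 → 0
  remainder 0.

S(f_3,h_4): lcm = x*y**3. S = 5/4*x*y**2 + 133/18*x*y + 16/9*x.
  leading term x*y**2: subtract (-5/12*y**2)·f_1 from 5/4*x*y**2 + 133/18*x*y + 16/9*x → 133/18*x*y + 16/9*x - 5/2*y**4 + 10/3*y**3 + 50/3*y**2
  leading term x*y: subtract (-133/54*y)·f_1 from 133/18*x*y + 16/9*x - 5/2*y**4 + 10/3*y**3 + 50/3*y**2 → 16/9*x - 5/2*y**4 - 103/9*y**3 + 982/27*y**2 + 2660/27*y
  leading term x: subtract (-16/27)·f_1 from 16/9*x - 5/2*y**4 - 103/9*y**3 + 982/27*y**2 + 2660/27*y → -5/2*y**4 - 103/9*y**3 + 886/27*y**2 + 2788/27*y + 640/27
  leading term y**4: subtract (-5/4*y)·h_4 from -5/2*y**4 - 103/9*y**3 + 886/27*y**2 + 2788/27*y + 640/27 → -1049/72*y**3 + 1549/108*y**2 + 2668/27*y + 640/27
  leading term y**3: subtract (-1049/144)·h_4 from -1049/72*y**3 + 1549/108*y**2 + 2668/27*y + 640/27 → -3343/864*y**2 - 11453/1296*y - 178/81
  leading term y**2: subtract (3343/144)·h_5 from -3343/864*y**2 - 11453/1296*y - 178/81 → -1144/27*y - 2288/27
  leading term y: no divisor's leading term divides it; move -1144/27*y to the remainder.
  leading term 1: no divisor's leading term divides it; move -2288/27 to the remainder.
  remainder -1144/27*y - 2288/27 ≠ 0; add h_6 = -1144/27*y - 2288/27 to the basis.

S(f_1,h_5): leading monomials are coprime, so the S-polynomial reduces to 0 (Buchberger's first criterion).
S(f_2,h_5): lcm = x*y**2. S = 28/3*x*y + 64/3*x + 7/6*y**3 - 1/3*y**2 - 16/3*y.
  leading term x*y: subtract (-28/9*y)·f_1 from 28/3*x*y + 64/3*x + 7/6*y**3 - 1/3*y**2 - 16/3*y → 64/3*x - 35/2*y**3 + 221/9*y**2 + 1072/9*y
  leading term x: subtract (-64/9)·f_1 from 64/3*x - 35/2*y**3 + 221/9*y**2 + 1072/9*y → -35/2*y**3 - 163/9*y**2 + 176*y + 2560/9
  leading term y**3: subtract (-35/4)·h_4 from -35/2*y**3 - 163/9*y**2 + 176*y + 2560/9 → -2879/72*y**2 + 1681/36*y + 760/3
  leading term y**2: subtract (2879/12)·h_5 from -2879/72*y**2 + 1681/36*y + 760/3 → -8096/27*y - 16192/27
  leading term y: subtract (92/13)·h_6 from -8096/27*y - 16192/27 → 0
  remainder 0.

S(f_3,h_5): lcm = x*y**2. S = 26/3*x*y + 64/3*x.
  leading term x*y: subtract (-26/9*y)·f_1 from 26/3*x*y + 64/3*x → 64/3*x - 52/3*y**3 + 208/9*y**2 + 1040/9*y
  leading term x: subtract (-64/9)·f_1 from 64/3*x - 52/3*y**3 + 208/9*y**2 + 1040/9*y → -52/3*y**3 - 176/9*y**2 + 1552/9*y + 2560/9
  leading term y**3: subtract (-26/3)·h_4 from -52/3*y**3 - 176/9*y**2 + 1552/9*y + 2560/9 → -371/9*y**2 + 1198/27*y + 6848/27
  leading term y**2: subtract (742/3)·h_5 from -371/9*y**2 + 1198/27*y + 6848/27 → -2816/9*y - 5632/9
  leading term y: subtract (96/13)·h_6 from -2816/9*y - 5632/9 → 0
  remainder 0.

S(h_4,h_5): lcm = y**3. S = 89/12*y**2 + 251/18*y - 16/9.
  leading term y**2: subtract (-89/2)·h_5 from 89/12*y**2 + 251/18*y - 16/9 → 704/9*y + 1408/9
  leading term y: subtract (-24/13)·h_6 from 704/9*y + 1408/9 → 0
  remainder 0.

S(f_1,h_6): leading monomials are coprime, so the S-polynomial reduces to 0 (Buchberger's first criterion).
S(f_2,h_6): lcm = x*y. S = -4/3*x + 7/6*y**2 - 1/3*y - 16/3.
  leading term x: subtract (4/9)·f_1 from -4/3*x + 7/6*y**2 - 1/3*y - 16/3 → 23/6*y**2 - 35/9*y - 208/9
  leading term y**2: subtract (-23)·h_5 from 23/6*y**2 - 35/9*y - 208/9 → 88/3*y + 176/3
  leading term y: subtract (-9/13)·h_6 from 88/3*y + 176/3 → 0
  remainder 0.

S(f_3,h_6): lcm = x*y. S = -2*x.
  leading term x: subtract (2/3)·f_1 from -2*x → 4*y**2 - 16/3*y - 80/3
  leading term y**2: subtract (-24)·h_5 from 4*y**2 - 16/3*y - 80/3 → 88/3*y + 176/3
  leading term y: subtract (-9/13)·h_6 from 88/3*y + 176/3 → 0
  remainder 0.

S(h_4,h_6): lcm = y**3. S = -13/4*y**2 - 133/18*y - 16/9.
  leading term y**2: subtract (39/2)·h_5 from -13/4*y**2 - 133/18*y - 16/9 → -320/9*y - 640/9
  leading term y: subtract (120/143)·h_6 from -320/9*y - 640/9 → 0
  remainder 0.

S(h_5,h_6): lcm = y**2. S = -32/3*y - 64/3.
  leading term y: subtract (36/143)·h_6 from -32/3*y - 64/3 → 0
  remainder 0.

Every S-polynomial of the final basis reduces to 0, so we have a Gröbner basis.
Inter-reduce: drop elements whose leading term is divisible by another's, tail-reduce, and make monic.
Reduced Gröbner basis: {x, y + 2}.

The lex basis is triangular: the last element involves only y. Solving y + 2 = 0 gives y ∈ {-2}; substituting each value into the earlier elements determines the remaining variables.
  y = -2: the earlier basis element becomes x = 0, giving x = 0 — point (0, -2).
Substituting each solution back into the original system confirms all equations vanish.

{(0, -2)}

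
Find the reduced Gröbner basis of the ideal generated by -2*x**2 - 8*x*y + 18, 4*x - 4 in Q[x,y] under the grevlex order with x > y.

Buchberger's algorithm terminates because the ascending chain of leading-term ideals stabilizes.

f_1 = -2*x**2 - 8*x*y + 18, LT = x**2.
f_2 = 4*x - 4, LT = x.

S(f_1,f_2): lcm = x**2. S = 4*x*y + x - 9.
  leading term x*y: subtract (y)·f_2 from 4*x*y + x - 9 → x + 4*y - 9
  leading term x: subtract (1/4)·f_2 from x + 4*y - 9 → 4*y - 8
  leading term y: no divisor's leading term divides it; move 4*y to the remainder.
  leading term 1: no divisor's leading term divides it; move -8 to the remainder.
  remainder 4*y - 8 ≠ 0; add g_3 = 4*y - 8 to the basis.

S(f_1,g_3): leading monomials are coprime, so the S-polynomial reduces to 0 (Buchberger's first criterion).
S(f_2,g_3): leading monomials are coprime, so the S-polynomial reduces to 0 (Buchberger's first criterion).
Every S-polynomial of the final basis reduces to 0, so we have a Gröbner basis.
Inter-reduce: drop elements whose leading term is divisible by another's, tail-reduce, and make monic.

G = {x - 1, y - 2}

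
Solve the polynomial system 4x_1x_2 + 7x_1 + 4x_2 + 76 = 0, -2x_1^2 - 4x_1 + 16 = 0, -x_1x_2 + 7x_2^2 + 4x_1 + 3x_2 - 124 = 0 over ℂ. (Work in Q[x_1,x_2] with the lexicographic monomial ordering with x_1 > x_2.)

Compute a lex Gröbner basis by Buchberger's algorithm.
f_1 = 4x_1x_2 + 7x_1 + 4x_2 + 76, LT = x_1x_2.
f_2 = -2x_1^2 - 4x_1 + 16, LT = x_1^2.
f_3 = -x_1x_2 + 4x_1 + 7x_2^2 + 3x_2 - 124, LT = x_1x_2.

S(f_1,f_2): lcm = x_1^2x_2. S = 7/4x_1^2 - x_1x_2 + 19x_1 + 8x_2.
  leading term x_1^2: subtract (-7/8)·f_2 from 7/4x_1^2 - x_1x_2 + 19x_1 + 8x_2 → -x_1x_2 + 31/2x_1 + 8x_2 + 14
  leading term x_1x_2: subtract (-1/4)·f_1 from -x_1x_2 + 31/2x_1 + 8x_2 + 14 → 69/4x_1 + 9x_2 + 33
  leading term x_1: no divisor's leading term divides it; move 69/4x_1 to the remainder.
  leading term x_2: no divisor's leading term divides it; move 9x_2 to the remainder.
  leading term 1: no divisor's leading term divides it; move 33 to the remainder.
  remainder 69/4x_1 + 9x_2 + 33 ≠ 0; add h_4 = 69/4x_1 + 9x_2 + 33 to the basis.

S(f_1,f_3): lcm = x_1x_2. S = 23/4x_1 + 7x_2^2 + 4x_2 - 105.
  leading term x_1: subtract (1/3)·h_4 from 23/4x_1 + 7x_2^2 + 4x_2 - 105 → 7x_2^2 + x_2 - 116
  leading term x_2^2: no divisor's leading term divides it; move 7x_2^2 to the remainder.
  leading term x_2: no divisor's leading term divides it; move x_2 to the remainder.
  leading term 1: no divisor's leading term divides it; move -116 to the remainder.
  remainder 7x_2^2 + x_2 - 116 ≠ 0; add h_5 = 7x_2^2 + x_2 - 116 to the basis.

S(f_2,f_3): lcm = x_1^2x_2. S = 4x_1^2 + 7x_1x_2^2 + 5x_1x_2 - 124x_1 - 8x_2.
  leading term x_1^2: subtract (-2)·f_2 from 4x_1^2 + 7x_1x_2^2 + 5x_1x_2 - 124x_1 - 8x_2 → 7x_1x_2^2 + 5x_1x_2 - 132x_1 - 8x_2 + 32
  leading term x_1x_2^2: subtract (7/4x_2)·f_1 from 7x_1x_2^2 + 5x_1x_2 - 132x_1 - 8x_2 + 32 → -29/4x_1x_2 - 132x_1 - 7x_2^2 - 141x_2 + 32
  leading term x_1x_2: subtract (-29/16)·f_1 from -29/4x_1x_2 - 132x_1 - 7x_2^2 - 141x_2 + 32 → -1909/16x_1 - 7x_2^2 - 535/4x_2 + 679/4
  leading term x_1: subtract (-83/12)·h_4 from -1909/16x_1 - 7x_2^2 - 535/4x_2 + 679/4 → -7x_2^2 - 143/2x_2 + 398
  leading term x_2^2: subtract (-1)·h_5 from -7x_2^2 - 143/2x_2 + 398 → -141/2x_2 + 282
  leading term x_2: no divisor's leading term divides it; move -141/2x_2 to the remainder.
  leading term 1: no divisor's leading term divides it; move 282 to the remainder.
  remainder -141/2x_2 + 282 ≠ 0; add h_6 = -141/2x_2 + 282 to the basis.

The other S-polynomials (S(f_1,h_4), S(f_2,h_4), S(f_3,h_4), S(f_1,h_5), S(f_2,h_5), S(f_3,h_5), S(h_4,h_5), S(f_1,h_6), S(f_2,h_6), S(f_3,h_6), S(h_4,h_6), S(h_5,h_6)) all reduce to 0 modulo the current basis, so we have a Gröbner basis.
Inter-reduce: drop elements whose leading term is divisible by another's, tail-reduce, and make monic.
Reduced Gröbner basis: {x_1 + 4, x_2 - 4}.

Elimination: the polynomial x_2 - 4 lies in the elimination ideal for x_2, so x_2 ∈ {4}. For each such x_2, the remaining basis elements (now univariate) give the rest of the solution.
  x_2 = 4: the earlier basis element becomes x_1 + 4 = 0, giving x_1 = -4 — point (-4, 4).

{(-4, 4)}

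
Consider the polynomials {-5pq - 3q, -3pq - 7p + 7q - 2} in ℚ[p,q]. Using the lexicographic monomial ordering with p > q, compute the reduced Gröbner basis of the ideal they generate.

f_1 = -5pq - 3q, LT = pq.
f_2 = -3pq - 7p + 7q - 2, LT = pq.

S(f_1,f_2): lcm = pq. S = -7/3p + 44/15q - ⅔.
  leading term p: no divisor's leading term divides it; move -7/3p to the remainder.
  leading term q: no divisor's leading term divides it; move 44/15q to the remainder.
  leading term 1: no divisor's leading term divides it; move -⅔ to the remainder.
  remainder -7/3p + 44/15q - ⅔ ≠ 0; add g_3 = -7/3p + 44/15q - ⅔ to the basis.

S(f_1,g_3): lcm = pq. S = 44/35q² + 11/35q.
  leading term q²: no divisor's leading term divides it; move 44/35q² to the remainder.
  leading term q: no divisor's leading term divides it; move 11/35q to the remainder.
  remainder 44/35q² + 11/35q ≠ 0; add g_4 = 44/35q² + 11/35q to the basis.

S(f_2,g_3): lcm = pq. S = 7/3p + 44/35q² - 55/21q + ⅔.
  leading term p: subtract (-1)·g_3 from 7/3p + 44/35q² - 55/21q + ⅔ → 44/35q² + 11/35q
  leading term q²: subtract (1)·g_4 from 44/35q² + 11/35q → 0
  remainder 0.

S(f_1,g_4): lcm = pq². S = -¼pq + ⅗q².
  leading term pq: subtract (1/20)·f_1 from -¼pq + ⅗q² → ⅗q² + 3/20q
  leading term q²: subtract (21/44)·g_4 from ⅗q² + 3/20q → 0
  remainder 0.

S(f_2,g_4): lcm = pq². S = 25/12pq - 7/3q² + ⅔q.
  leading term pq: subtract (-5/12)·f_1 from 25/12pq - 7/3q² + ⅔q → -7/3q² - 7/12q
  leading term q²: subtract (-245/132)·g_4 from -7/3q² - 7/12q → 0
  remainder 0.

S(g_3,g_4): leading monomials are coprime, so the S-polynomial reduces to 0 (Buchberger's first criterion).
Every S-polynomial of the final basis reduces to 0, so we have a Gröbner basis.
Inter-reduce: drop elements whose leading term is divisible by another's, tail-reduce, and make monic.

G = {p - 44/35q + 2/7, q² + ¼q}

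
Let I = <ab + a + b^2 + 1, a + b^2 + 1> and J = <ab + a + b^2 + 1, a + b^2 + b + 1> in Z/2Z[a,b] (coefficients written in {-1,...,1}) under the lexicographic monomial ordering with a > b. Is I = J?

No, the ideals differ.

For a fixed monomial order, each ideal has a unique reduced Gröbner basis; comparing bases decides equality.
Buchberger on the first generating set:
f_1 = ab + a + b^2 + 1, LT = ab.
f_2 = a + b^2 + 1, LT = a.

S(f_1,f_2): lcm = ab. S = a + b^3 + b^2 + b + 1.
  leading term a: subtract (1)·f_2 from a + b^3 + b^2 + b + 1 → b^3 + b
  leading term b^3: no divisor's leading term divides it; move b^3 to the remainder.
  leading term b: no divisor's leading term divides it; move b to the remainder.
  remainder b^3 + b ≠ 0; add g_3 = b^3 + b to the basis.

S(f_1,g_3): lcm = ab^3. S = ab^2 + ab + b^4 + b^2.
  leading term ab^2: subtract (b)·f_1 from ab^2 + ab + b^4 + b^2 → b^4 + b^3 + b^2 + b
  leading term b^4: subtract (b)·g_3 from b^4 + b^3 + b^2 + b → b^3 + b
  leading term b^3: subtract (1)·g_3 from b^3 + b → 0
  remainder 0.

S(f_2,g_3): leading monomials are coprime, so the S-polynomial reduces to 0 (Buchberger's first criterion).
Every S-polynomial of the final basis reduces to 0, so we have a Gröbner basis.
Inter-reduce: drop elements whose leading term is divisible by another's, tail-reduce, and make monic.
Reduced Gröbner basis: {a + b^2 + 1, b^3 + b}.

Buchberger on the second generating set:
h_1 = ab + a + b^2 + 1, LT = ab.
h_2 = a + b^2 + b + 1, LT = a.

S(h_1,h_2): lcm = ab. S = a + b^3 + b + 1.
  leading term a: subtract (1)·h_2 from a + b^3 + b + 1 → b^3 + b^2
  leading term b^3: no divisor's leading term divides it; move b^3 to the remainder.
  leading term b^2: no divisor's leading term divides it; move b^2 to the remainder.
  remainder b^3 + b^2 ≠ 0; add k_3 = b^3 + b^2 to the basis.

S(h_1,k_3): lcm = ab^3. S = b^4 + b^2.
  leading term b^4: subtract (b)·k_3 from b^4 + b^2 → b^3 + b^2
  leading term b^3: subtract (1)·k_3 from b^3 + b^2 → 0
  remainder 0.

S(h_2,k_3): leading monomials are coprime, so the S-polynomial reduces to 0 (Buchberger's first criterion).
Every S-polynomial of the final basis reduces to 0, so we have a Gröbner basis.
Inter-reduce: drop elements whose leading term is divisible by another's, tail-reduce, and make monic.
Reduced Gröbner basis: {a + b^2 + b + 1, b^3 + b^2}.

The bases are distinct; the ideals are different.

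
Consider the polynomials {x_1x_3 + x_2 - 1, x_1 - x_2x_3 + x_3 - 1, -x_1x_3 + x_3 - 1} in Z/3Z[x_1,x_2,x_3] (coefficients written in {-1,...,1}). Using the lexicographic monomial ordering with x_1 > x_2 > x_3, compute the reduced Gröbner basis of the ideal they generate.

f_1 = x_1x_3 + x_2 - 1, LT = x_1x_3.
f_2 = x_1 - x_2x_3 + x_3 - 1, LT = x_1.
f_3 = -x_1x_3 + x_3 - 1, LT = x_1x_3.

S(f_1,f_2): lcm = x_1x_3. S = x_2x_3^2 + x_2 - x_3^2 + x_3 - 1.
  leading term x_2x_3^2: no divisor's leading term divides it; move x_2x_3^2 to the remainder.
  leading term x_2: no divisor's leading term divides it; move x_2 to the remainder.
  leading term x_3^2: no divisor's leading term divides it; move -x_3^2 to the remainder.
  leading term x_3: no divisor's leading term divides it; move x_3 to the remainder.
  leading term 1: no divisor's leading term divides it; move -1 to the remainder.
  remainder x_2x_3^2 + x_2 - x_3^2 + x_3 - 1 ≠ 0; add g_4 = x_2x_3^2 + x_2 - x_3^2 + x_3 - 1 to the basis.

S(f_1,f_3): lcm = x_1x_3. S = x_2 + x_3 + 1.
  leading term x_2: no divisor's leading term divides it; move x_2 to the remainder.
  leading term x_3: no divisor's leading term divides it; move x_3 to the remainder.
  leading term 1: no divisor's leading term divides it; move 1 to the remainder.
  remainder x_2 + x_3 + 1 ≠ 0; add g_5 = x_2 + x_3 + 1 to the basis.

S(g_4,g_5): lcm = x_2x_3^2. S = x_2 - x_3^3 + x_3^2 + x_3 - 1.
  leading term x_2: subtract (1)·g_5 from x_2 - x_3^3 + x_3^2 + x_3 - 1 → -x_3^3 + x_3^2 + 1
  leading term x_3^3: no divisor's leading term divides it; move -x_3^3 to the remainder.
  leading term x_3^2: no divisor's leading term divides it; move x_3^2 to the remainder.
  leading term 1: no divisor's leading term divides it; move 1 to the remainder.
  remainder -x_3^3 + x_3^2 + 1 ≠ 0; add g_6 = -x_3^3 + x_3^2 + 1 to the basis.

The other S-polynomials (S(f_2,f_3), S(f_1,g_4), S(f_2,g_4), S(f_3,g_4), S(f_1,g_5), S(f_2,g_5), S(f_3,g_5), S(f_1,g_6), S(f_2,g_6), S(f_3,g_6), S(g_4,g_6), S(g_5,g_6)) all reduce to 0 modulo the current basis, so we have a Gröbner basis.
Inter-reduce: drop elements whose leading term is divisible by another's, tail-reduce, and make monic.

G = {x_1 + x_3^2 - x_3 - 1, x_2 + x_3 + 1, x_3^3 - x_3^2 - 1}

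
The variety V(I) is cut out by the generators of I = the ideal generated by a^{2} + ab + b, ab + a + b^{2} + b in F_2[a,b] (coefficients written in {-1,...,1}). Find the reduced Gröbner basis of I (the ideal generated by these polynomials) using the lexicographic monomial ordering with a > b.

G = {a^{2} + a + b, ab + a, b^{2} + b}

Buchberger's algorithm terminates because the ascending chain of leading-term ideals stabilizes.

f_1 = a^{2} + ab + b, LT = a^{2}.
f_2 = ab + a + b^{2} + b, LT = ab.

S(f_1,f_2): lcm = a^{2}b. S = a^{2} + ab + b^{2}.
  leading term a^{2}: subtract (1)·f_1 from a^{2} + ab + b^{2} → b^{2} + b
  leading term b^{2}: no divisor's leading term divides it; move b^{2} to the remainder.
  leading term b: no divisor's leading term divides it; move b to the remainder.
  remainder b^{2} + b ≠ 0; add g_3 = b^{2} + b to the basis.

The other S-polynomials (S(f_1,g_3), S(f_2,g_3)) all reduce to 0 modulo the current basis, so we have a Gröbner basis.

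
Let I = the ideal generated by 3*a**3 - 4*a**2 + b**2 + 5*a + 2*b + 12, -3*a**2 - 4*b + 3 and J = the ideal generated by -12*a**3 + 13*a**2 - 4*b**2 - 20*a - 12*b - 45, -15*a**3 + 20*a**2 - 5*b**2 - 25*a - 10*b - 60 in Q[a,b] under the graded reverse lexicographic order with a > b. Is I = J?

Yes, the ideals are equal.

Equality of ideals is decidable: compute both reduced Gröbner bases (unique for the ordering) and check whether they agree.
Buchberger on the first generating set:
f_1 = 3*a**3 - 4*a**2 + b**2 + 5*a + 2*b + 12, LT = a**3.
f_2 = -3*a**2 - 4*b + 3, LT = a**2.

S(f_1,f_2): lcm = a**3. S = -4/3*a**2 - 4/3*a*b + 1/3*b**2 + 8/3*a + 2/3*b + 4.
  leading term a**2: subtract (4/9)·f_2 from -4/3*a**2 - 4/3*a*b + 1/3*b**2 + 8/3*a + 2/3*b + 4 → -4/3*a*b + 1/3*b**2 + 8/3*a + 22/9*b + 8/3
  leading term a*b: no divisor's leading term divides it; move -4/3*a*b to the remainder.
  leading term b**2: no divisor's leading term divides it; move 1/3*b**2 to the remainder.
  leading term a: no divisor's leading term divides it; move 8/3*a to the remainder.
  leading term b: no divisor's leading term divides it; move 22/9*b to the remainder.
  leading term 1: no divisor's leading term divides it; move 8/3 to the remainder.
  remainder -4/3*a*b + 1/3*b**2 + 8/3*a + 22/9*b + 8/3 ≠ 0; add g_3 = -4/3*a*b + 1/3*b**2 + 8/3*a + 22/9*b + 8/3 to the basis.

S(f_2,g_3): lcm = a**2*b. S = 1/4*a*b**2 + 2*a**2 + 11/6*a*b + 4/3*b**2 + 2*a - b.
  leading term a*b**2: subtract (-3/16*b)·g_3 from 1/4*a*b**2 + 2*a**2 + 11/6*a*b + 4/3*b**2 + 2*a - b → 1/16*b**3 + 2*a**2 + 7/3*a*b + 43/24*b**2 + 2*a - 1/2*b
  leading term b**3: no divisor's leading term divides it; move 1/16*b**3 to the remainder.
  leading term a**2: subtract (-2/3)·f_2 from 2*a**2 + 7/3*a*b + 43/24*b**2 + 2*a - 1/2*b → 7/3*a*b + 43/24*b**2 + 2*a - 19/6*b + 2
  leading term a*b: subtract (-7/4)·g_3 from 7/3*a*b + 43/24*b**2 + 2*a - 19/6*b + 2 → 19/8*b**2 + 20/3*a + 10/9*b + 20/3
  leading term b**2: no divisor's leading term divides it; move 19/8*b**2 to the remainder.
  leading term a: no divisor's leading term divides it; move 20/3*a to the remainder.
  leading term b: no divisor's leading term divides it; move 10/9*b to the remainder.
  leading term 1: no divisor's leading term divides it; move 20/3 to the remainder.
  remainder 1/16*b**3 + 19/8*b**2 + 20/3*a + 10/9*b + 20/3 ≠ 0; add g_4 = 1/16*b**3 + 19/8*b**2 + 20/3*a + 10/9*b + 20/3 to the basis.

The other S-polynomials (S(f_1,g_3), S(f_1,g_4), S(f_2,g_4), S(g_3,g_4)) all reduce to 0 modulo the current basis, so we have a Gröbner basis.
Inter-reduce: drop elements whose leading term is divisible by another's, tail-reduce, and make monic.
Reduced Gröbner basis: {b**3 + 38*b**2 + 320/3*a + 160/9*b + 320/3, a**2 + 4/3*b - 1, a*b - 1/4*b**2 - 2*a - 11/6*b - 2}.

Buchberger on the second generating set:
h_1 = -12*a**3 + 13*a**2 - 4*b**2 - 20*a - 12*b - 45, LT = a**3.
h_2 = -15*a**3 + 20*a**2 - 5*b**2 - 25*a - 10*b - 60, LT = a**3.

S(h_1,h_2): lcm = a**3. S = 1/4*a**2 + 1/3*b - 1/4.
  leading term a**2: no divisor's leading term divides it; move 1/4*a**2 to the remainder.
  leading term b: no divisor's leading term divides it; move 1/3*b to the remainder.
  leading term 1: no divisor's leading term divides it; move -1/4 to the remainder.
  remainder 1/4*a**2 + 1/3*b - 1/4 ≠ 0; add k_3 = 1/4*a**2 + 1/3*b - 1/4 to the basis.

S(h_1,k_3): lcm = a**3. S = -13/12*a**2 - 4/3*a*b + 1/3*b**2 + 8/3*a + b + 15/4.
  leading term a**2: subtract (-13/3)·k_3 from -13/12*a**2 - 4/3*a*b + 1/3*b**2 + 8/3*a + b + 15/4 → -4/3*a*b + 1/3*b**2 + 8/3*a + 22/9*b + 8/3
  leading term a*b: no divisor's leading term divides it; move -4/3*a*b to the remainder.
  leading term b**2: no divisor's leading term divides it; move 1/3*b**2 to the remainder.
  leading term a: no divisor's leading term divides it; move 8/3*a to the remainder.
  leading term b: no divisor's leading term divides it; move 22/9*b to the remainder.
  leading term 1: no divisor's leading term divides it; move 8/3 to the remainder.
  remainder -4/3*a*b + 1/3*b**2 + 8/3*a + 22/9*b + 8/3 ≠ 0; add k_4 = -4/3*a*b + 1/3*b**2 + 8/3*a + 22/9*b + 8/3 to the basis.

S(k_3,k_4): lcm = a**2*b. S = 1/4*a*b**2 + 2*a**2 + 11/6*a*b + 4/3*b**2 + 2*a - b.
  leading term a*b**2: subtract (-3/16*b)·k_4 from 1/4*a*b**2 + 2*a**2 + 11/6*a*b + 4/3*b**2 + 2*a - b → 1/16*b**3 + 2*a**2 + 7/3*a*b + 43/24*b**2 + 2*a - 1/2*b
  leading term b**3: no divisor's leading term divides it; move 1/16*b**3 to the remainder.
  leading term a**2: subtract (8)·k_3 from 2*a**2 + 7/3*a*b + 43/24*b**2 + 2*a - 1/2*b → 7/3*a*b + 43/24*b**2 + 2*a - 19/6*b + 2
  leading term a*b: subtract (-7/4)·k_4 from 7/3*a*b + 43/24*b**2 + 2*a - 19/6*b + 2 → 19/8*b**2 + 20/3*a + 10/9*b + 20/3
  leading term b**2: no divisor's leading term divides it; move 19/8*b**2 to the remainder.
  leading term a: no divisor's leading term divides it; move 20/3*a to the remainder.
  leading term b: no divisor's leading term divides it; move 10/9*b to the remainder.
  leading term 1: no divisor's leading term divides it; move 20/3 to the remainder.
  remainder 1/16*b**3 + 19/8*b**2 + 20/3*a + 10/9*b + 20/3 ≠ 0; add k_5 = 1/16*b**3 + 19/8*b**2 + 20/3*a + 10/9*b + 20/3 to the basis.

The other S-polynomials (S(h_2,k_3), S(h_1,k_4), S(h_2,k_4), S(h_1,k_5), S(h_2,k_5), S(k_3,k_5), S(k_4,k_5)) all reduce to 0 modulo the current basis, so we have a Gröbner basis.
Inter-reduce: drop elements whose leading term is divisible by another's, tail-reduce, and make monic.
Reduced Gröbner basis: {b**3 + 38*b**2 + 320/3*a + 160/9*b + 320/3, a**2 + 4/3*b - 1, a*b - 1/4*b**2 - 2*a - 11/6*b - 2}.

These coincide, so the ideals are equal.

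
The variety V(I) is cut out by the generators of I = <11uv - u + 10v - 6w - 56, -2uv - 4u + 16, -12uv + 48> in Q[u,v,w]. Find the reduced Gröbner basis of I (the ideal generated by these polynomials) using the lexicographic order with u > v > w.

This is the nonlinear analogue of row-reducing a linear system.

f_1 = 11uv - u + 10v - 6w - 56, LT = uv.
f_2 = -2uv - 4u + 16, LT = uv.
f_3 = -12uv + 48, LT = uv.

S(f_1,f_2): lcm = uv. S = -23/11u + 10/11v - 6/11w + 32/11.
  leading term u: no divisor's leading term divides it; move -23/11u to the remainder.
  leading term v: no divisor's leading term divides it; move 10/11v to the remainder.
  leading term w: no divisor's leading term divides it; move -6/11w to the remainder.
  leading term 1: no divisor's leading term divides it; move 32/11 to the remainder.
  remainder -23/11u + 10/11v - 6/11w + 32/11 ≠ 0; add g_4 = -23/11u + 10/11v - 6/11w + 32/11 to the basis.

S(f_1,f_3): lcm = uv. S = -1/11u + 10/11v - 6/11w - 12/11.
  leading term u: subtract (1/23)·g_4 from -1/11u + 10/11v - 6/11w - 12/11 → 20/23v - 12/23w - 28/23
  leading term v: no divisor's leading term divides it; move 20/23v to the remainder.
  leading term w: no divisor's leading term divides it; move -12/23w to the remainder.
  leading term 1: no divisor's leading term divides it; move -28/23 to the remainder.
  remainder 20/23v - 12/23w - 28/23 ≠ 0; add g_5 = 20/23v - 12/23w - 28/23 to the basis.

S(f_1,g_4): lcm = uv. S = -1/11u + 10/23v^2 - 6/23vw + 582/253v - 6/11w - 56/11.
  leading term u: subtract (1/23)·g_4 from -1/11u + 10/23v^2 - 6/23vw + 582/253v - 6/11w - 56/11 → 10/23v^2 - 6/23vw + 52/23v - 12/23w - 120/23
  leading term v^2: subtract (1/2v)·g_5 from 10/23v^2 - 6/23vw + 52/23v - 12/23w - 120/23 → 66/23v - 12/23w - 120/23
  leading term v: subtract (33/10)·g_5 from 66/23v - 12/23w - 120/23 → 6/5w - 6/5
  leading term w: no divisor's leading term divides it; move 6/5w to the remainder.
  leading term 1: no divisor's leading term divides it; move -6/5 to the remainder.
  remainder 6/5w - 6/5 ≠ 0; add g_6 = 6/5w - 6/5 to the basis.

The other S-polynomials (S(f_2,f_3), S(f_2,g_4), S(f_3,g_4), S(f_1,g_5), S(f_2,g_5), S(f_3,g_5), S(g_4,g_5), S(f_1,g_6), S(f_2,g_6), S(f_3,g_6), S(g_4,g_6), S(g_5,g_6)) all reduce to 0 modulo the current basis, so we have a Gröbner basis.
Inter-reduce: drop elements whose leading term is divisible by another's, tail-reduce, and make monic.

G = {u - 2, v - 2, w - 1}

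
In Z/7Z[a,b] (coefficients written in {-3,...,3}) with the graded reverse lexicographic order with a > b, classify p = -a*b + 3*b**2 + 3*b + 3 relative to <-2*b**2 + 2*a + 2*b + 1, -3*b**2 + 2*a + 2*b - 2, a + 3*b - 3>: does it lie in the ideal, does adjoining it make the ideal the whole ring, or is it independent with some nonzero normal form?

Adjoining -a*b + 3*b**2 + 3*b + 3 makes the ideal the whole ring: the system is inconsistent.

First compute the reduced Gröbner basis of I by Buchberger's algorithm.
f_1 = -2*b**2 + 2*a + 2*b + 1, LT = b**2.
f_2 = -3*b**2 + 2*a + 2*b - 2, LT = b**2.
f_3 = a + 3*b - 3, LT = a.

S(f_1,f_2): lcm = b**2. S = 2*a + 2*b.
  reduce S modulo (f_1, f_2, f_3):
  remainder 3*b - 1 ≠ 0; add h_4 = 3*b - 1 to the basis.

The other S-polynomials (S(f_1,f_3), S(f_2,f_3), S(f_1,h_4), S(f_2,h_4), S(f_3,h_4)) all reduce to 0 modulo the current basis, so we have a Gröbner basis.
Inter-reduce: drop elements whose leading term is divisible by another's, tail-reduce, and make monic.
Reduced Gröbner basis: {a - 2, b + 2}.
Label its elements g_1 = a - 2, g_2 = b + 2.

Reduce p = -a*b + 3*b**2 + 3*b + 3 modulo G:
  leading term a*b: subtract (-b)·g_1 from -a*b + 3*b**2 + 3*b + 3 → 3*b**2 + b + 3
  leading term b**2: subtract (3*b)·g_2 from 3*b**2 + b + 3 → 2*b + 3
  leading term b: subtract (2)·g_2 from 2*b + 3 → -1
  leading term 1: no divisor's leading term divides it; move -1 to the remainder.
  normal form = -1.
The normal form is nonzero, so p ∉ I. Since p minus its normal form lies in I, I + (p) = I + (r) where r = -1; decide whether this ideal is the whole ring.
Here r = -1 is a nonzero constant, hence a unit: 1 ∈ I + (p), the Gröbner basis of I + (p) is {1}, and the enlarged system has no common solution — adjoining p is inconsistent.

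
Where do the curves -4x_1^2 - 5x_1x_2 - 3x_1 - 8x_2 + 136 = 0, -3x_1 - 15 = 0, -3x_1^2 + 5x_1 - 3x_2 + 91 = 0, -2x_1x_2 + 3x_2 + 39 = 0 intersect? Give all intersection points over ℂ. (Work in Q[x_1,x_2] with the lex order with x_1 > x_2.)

Compute a lex Gröbner basis by Buchberger's algorithm.
f_1 = -4x_1^2 - 5x_1x_2 - 3x_1 - 8x_2 + 136, LT = x_1^2.
f_2 = -3x_1 - 15, LT = x_1.
f_3 = -3x_1^2 + 5x_1 - 3x_2 + 91, LT = x_1^2.
f_4 = -2x_1x_2 + 3x_2 + 39, LT = x_1x_2.

S(f_1,f_2): lcm = x_1^2. S = 5/4x_1x_2 - 17/4x_1 + 2x_2 - 34.
  reduce S modulo (f_1, f_2, f_3, f_4):
  remainder -17/4x_2 - 51/4 ≠ 0; add h_5 = -17/4x_2 - 51/4 to the basis.

The other S-polynomials (S(f_1,f_3), S(f_1,f_4), S(f_2,f_3), S(f_2,f_4), S(f_3,f_4), S(f_1,h_5), S(f_2,h_5), S(f_3,h_5), S(f_4,h_5)) all reduce to 0 modulo the current basis, so we have a Gröbner basis.
Inter-reduce: drop elements whose leading term is divisible by another's, tail-reduce, and make monic.
Reduced Gröbner basis: {x_1 + 5, x_2 + 3}.

From the last basis element, x_2 + 3 = 0, so x_2 takes values in {-3}. Each choice, substituted upward through the basis, yields the corresponding point(s) of the solution set.
  x_2 = -3: the earlier basis element becomes x_1 + 5 = 0, giving x_1 = -5 — point (-5, -3).

{(-5, -3)}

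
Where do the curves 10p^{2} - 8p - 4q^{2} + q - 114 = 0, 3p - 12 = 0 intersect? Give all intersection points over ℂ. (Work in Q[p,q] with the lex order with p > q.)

Compute a lex Gröbner basis by Buchberger's algorithm.
f_1 = 10p^{2} - 8p - 4q^{2} + q - 114, LT = p^{2}.
f_2 = 3p - 12, LT = p.

S(f_1,f_2): lcm = p^{2}. S = \tfrac{16}{5}p - \tfrac{2}{5}q^{2} + \tfrac{1}{10}q - \tfrac{57}{5}.
  reduce S modulo (f_1, f_2):
  remainder -\tfrac{2}{5}q^{2} + \tfrac{1}{10}q + \tfrac{7}{5} ≠ 0; add h_3 = -\tfrac{2}{5}q^{2} + \tfrac{1}{10}q + \tfrac{7}{5} to the basis.

The other S-polynomials (S(f_1,h_3), S(f_2,h_3)) all reduce to 0 modulo the current basis, so we have a Gröbner basis.
Inter-reduce: drop elements whose leading term is divisible by another's, tail-reduce, and make monic.
Reduced Gröbner basis: {p - 4, q^{2} - \tfrac{1}{4}q - \tfrac{7}{2}}.

From the last basis element, q^{2} - \tfrac{1}{4}q - \tfrac{7}{2} = 0, so q takes values in {-7/4, 2}. Each choice, substituted upward through the basis, yields the corresponding point(s) of the solution set.
  q = -7/4: the earlier basis element becomes p - 4 = 0, giving p = 4 — point (4, -7/4).
  q = 2: the earlier basis element becomes p - 4 = 0, giving p = 4 — point (4, 2).

{(4, -7/4), (4, 2)}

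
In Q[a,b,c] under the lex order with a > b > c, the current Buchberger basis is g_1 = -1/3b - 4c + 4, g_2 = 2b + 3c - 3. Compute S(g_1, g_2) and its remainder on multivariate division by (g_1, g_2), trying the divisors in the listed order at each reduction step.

S(g_1, g_2) = 21/2c - 21/2; remainder on division = 21/2c - 21/2.

lcm(LM(g_1), LM(g_2)) = b.
S = (lcm/LT(g_1))·g_1 − (lcm/LT(g_2))·g_2 = 21/2c - 21/2.
Reduce S modulo (g_1, g_2) in that order:
  leading term c: no divisor's leading term divides it; move 21/2c to the remainder.
  leading term 1: no divisor's leading term divides it; move -21/2 to the remainder.
The remainder 21/2c - 21/2 is nonzero, so it would be added as the next basis element.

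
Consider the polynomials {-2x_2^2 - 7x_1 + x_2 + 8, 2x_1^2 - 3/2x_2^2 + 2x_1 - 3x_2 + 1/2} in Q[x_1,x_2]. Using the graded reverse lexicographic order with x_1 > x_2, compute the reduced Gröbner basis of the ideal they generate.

G = {x_1^2 + 29/8x_1 - 15/8x_2 - 11/4, x_2^2 + 7/2x_1 - 1/2x_2 - 4}

f_1 = -2x_2^2 - 7x_1 + x_2 + 8, LT = x_2^2.
f_2 = 2x_1^2 - 3/2x_2^2 + 2x_1 - 3x_2 + 1/2, LT = x_1^2.

The S-polynomials (S(f_1,f_2)) all reduce to 0 modulo the current basis, so we have a Gröbner basis.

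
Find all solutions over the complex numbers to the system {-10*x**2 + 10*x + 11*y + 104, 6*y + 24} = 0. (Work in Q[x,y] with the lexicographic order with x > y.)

{(-2, -4), (3, -4)}

Compute a lex Gröbner basis by Buchberger's algorithm.
f_1 = -10*x**2 + 10*x + 11*y + 104, LT = x**2.
f_2 = 6*y + 24, LT = y.

The S-polynomials (S(f_1,f_2)) all reduce to 0 modulo the current basis, so we have a Gröbner basis.
Inter-reduce: drop elements whose leading term is divisible by another's, tail-reduce, and make monic.
Reduced Gröbner basis: {x**2 - x - 6, y + 4}.

A lex Gröbner basis eliminates variables successively. Here y + 4 depends only on y, with roots {-4}; lifting each root through the earlier basis elements recovers the full solutions.
  y = -4: the earlier basis element becomes x**2 - x - 6 = 0, giving x = -2, 3 — points (-2, -4), (3, -4).
Check: every point annihilates each of the original generators.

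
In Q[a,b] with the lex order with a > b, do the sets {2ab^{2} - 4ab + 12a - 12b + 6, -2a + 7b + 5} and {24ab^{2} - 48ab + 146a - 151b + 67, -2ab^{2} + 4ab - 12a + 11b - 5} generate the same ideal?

For a fixed monomial order, each ideal has a unique reduced Gröbner basis; comparing bases decides equality.
Buchberger on the first generating set:
f_1 = 2ab^{2} - 4ab + 12a - 12b + 6, LT = ab^{2}.
f_2 = -2a + 7b + 5, LT = a.

S(f_1,f_2): lcm = ab^{2}. S = -2ab + 6a + \tfrac{7}{2}b^{3} + \tfrac{5}{2}b^{2} - 6b + 3.
  leading term ab: subtract (b)·f_2 from -2ab + 6a + \tfrac{7}{2}b^{3} + \tfrac{5}{2}b^{2} - 6b + 3 → 6a + \tfrac{7}{2}b^{3} - \tfrac{9}{2}b^{2} - 11b + 3
  leading term a: subtract (-3)·f_2 from 6a + \tfrac{7}{2}b^{3} - \tfrac{9}{2}b^{2} - 11b + 3 → \tfrac{7}{2}b^{3} - \tfrac{9}{2}b^{2} + 10b + 18
  leading term b^{3}: no divisor's leading term divides it; move \tfrac{7}{2}b^{3} to the remainder.
  leading term b^{2}: no divisor's leading term divides it; move -\tfrac{9}{2}b^{2} to the remainder.
  leading term b: no divisor's leading term divides it; move 10b to the remainder.
  leading term 1: no divisor's leading term divides it; move 18 to the remainder.
  remainder \tfrac{7}{2}b^{3} - \tfrac{9}{2}b^{2} + 10b + 18 ≠ 0; add g_3 = \tfrac{7}{2}b^{3} - \tfrac{9}{2}b^{2} + 10b + 18 to the basis.

The other S-polynomials (S(f_1,g_3), S(f_2,g_3)) all reduce to 0 modulo the current basis, so we have a Gröbner basis.
Inter-reduce: drop elements whose leading term is divisible by another's, tail-reduce, and make monic.
Reduced Gröbner basis: {a - \tfrac{7}{2}b - \tfrac{5}{2}, b^{3} - \tfrac{9}{7}b^{2} + \tfrac{20}{7}b + \tfrac{36}{7}}.

Buchberger on the second generating set:
h_1 = 24ab^{2} - 48ab + 146a - 151b + 67, LT = ab^{2}.
h_2 = -2ab^{2} + 4ab - 12a + 11b - 5, LT = ab^{2}.

S(h_1,h_2): lcm = ab^{2}. S = \tfrac{1}{12}a - \tfrac{19}{24}b + \tfrac{7}{24}.
  leading term a: no divisor's leading term divides it; move \tfrac{1}{12}a to the remainder.
  leading term b: no divisor's leading term divides it; move -\tfrac{19}{24}b to the remainder.
  leading term 1: no divisor's leading term divides it; move \tfrac{7}{24} to the remainder.
  remainder \tfrac{1}{12}a - \tfrac{19}{24}b + \tfrac{7}{24} ≠ 0; add k_3 = \tfrac{1}{12}a - \tfrac{19}{24}b + \tfrac{7}{24} to the basis.

S(h_1,k_3): lcm = ab^{2}. S = -2ab + \tfrac{73}{12}a + \tfrac{19}{2}b^{3} - \tfrac{7}{2}b^{2} - \tfrac{151}{24}b + \tfrac{67}{24}.
  leading term ab: subtract (-24b)·k_3 from -2ab + \tfrac{73}{12}a + \tfrac{19}{2}b^{3} - \tfrac{7}{2}b^{2} - \tfrac{151}{24}b + \tfrac{67}{24} → \tfrac{73}{12}a + \tfrac{19}{2}b^{3} - \tfrac{45}{2}b^{2} + \tfrac{17}{24}b + \tfrac{67}{24}
  leading term a: subtract (73)·k_3 from \tfrac{73}{12}a + \tfrac{19}{2}b^{3} - \tfrac{45}{2}b^{2} + \tfrac{17}{24}b + \tfrac{67}{24} → \tfrac{19}{2}b^{3} - \tfrac{45}{2}b^{2} + \tfrac{117}{2}b - \tfrac{37}{2}
  leading term b^{3}: no divisor's leading term divides it; move \tfrac{19}{2}b^{3} to the remainder.
  leading term b^{2}: no divisor's leading term divides it; move -\tfrac{45}{2}b^{2} to the remainder.
  leading term b: no divisor's leading term divides it; move \tfrac{117}{2}b to the remainder.
  leading term 1: no divisor's leading term divides it; move -\tfrac{37}{2} to the remainder.
  remainder \tfrac{19}{2}b^{3} - \tfrac{45}{2}b^{2} + \tfrac{117}{2}b - \tfrac{37}{2} ≠ 0; add k_4 = \tfrac{19}{2}b^{3} - \tfrac{45}{2}b^{2} + \tfrac{117}{2}b - \tfrac{37}{2} to the basis.

The other S-polynomials (S(h_2,k_3), S(h_1,k_4), S(h_2,k_4), S(k_3,k_4)) all reduce to 0 modulo the current basis, so we have a Gröbner basis.
Inter-reduce: drop elements whose leading term is divisible by another's, tail-reduce, and make monic.
Reduced Gröbner basis: {a - \tfrac{19}{2}b + \tfrac{7}{2}, b^{3} - \tfrac{45}{19}b^{2} + \tfrac{117}{19}b - \tfrac{37}{19}}.

These differ, so the ideals are not equal.

No, the ideals differ.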